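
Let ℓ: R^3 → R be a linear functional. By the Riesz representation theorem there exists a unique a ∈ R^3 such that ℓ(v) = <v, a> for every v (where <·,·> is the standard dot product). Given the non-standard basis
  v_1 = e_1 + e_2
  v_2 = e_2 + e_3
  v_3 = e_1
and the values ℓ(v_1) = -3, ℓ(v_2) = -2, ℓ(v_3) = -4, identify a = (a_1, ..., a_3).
a = (-4, 1, -3)

Write a = (a_1, ..., a_3) in the standard basis. For each basis vector v_i, ℓ(v_i) = <v_i, a> is a linear equation in the a_j's. Collect the n equations into a matrix system V a = ℓ, where row i of V is v_i (expressed in the standard basis). Since V is invertible (lower-triangular with 1s on the diagonal, up to permutation), solve by back-substitution:
  V =
[[1, 1, 0],
 [0, 1, 1],
 [1, 0, 0]]
  V a = (-3, -2, -4)
Solving gives a = (-4, 1, -3).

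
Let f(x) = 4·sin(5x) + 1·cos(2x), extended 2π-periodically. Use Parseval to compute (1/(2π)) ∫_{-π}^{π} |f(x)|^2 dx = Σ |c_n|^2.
Σ |c_n|^2 = 17/2

Expand |f|^2 and use orthogonality of {sin(nx), cos(mx)} on [-π, π]:
  ∫_{-π}^{π} sin(nx)^2 dx = π, ∫ cos(mx)^2 dx = π, and cross terms integrate to 0.
So ∫_{-π}^{π} f(x)^2 dx = 4^2 · π + 1^2 · π = (16 + 1)π.
Divide by 2π: (16 + 1)/2 = 17/2.
By Parseval, this equals Σ |c_n|^2.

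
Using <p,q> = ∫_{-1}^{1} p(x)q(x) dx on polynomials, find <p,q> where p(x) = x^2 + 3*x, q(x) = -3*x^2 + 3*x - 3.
<p,q> = 14/5

Expand the product: p(x)·q(x) = -3*x^4 - 6*x^3 + 6*x^2 - 9*x.
∫_{-1}^{1} of each monomial x^k gives [2/(k+1) if k even, 0 if k odd]. Integrating term-by-term (or equivalently evaluating the antiderivative F(x) = -3*x^5/5 - 3*x^4/2 + 2*x^3 - 9*x^2/2 at the endpoints):
  F(1) − F(−1) = -23/5 − (-37/5) = 14/5.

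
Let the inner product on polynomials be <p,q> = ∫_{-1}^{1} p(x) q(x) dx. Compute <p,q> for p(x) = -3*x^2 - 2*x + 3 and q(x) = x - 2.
<p,q> = -28/3

Expand the product: p(x)·q(x) = -3*x^3 + 4*x^2 + 7*x - 6.
∫_{-1}^{1} of each monomial x^k gives [2/(k+1) if k even, 0 if k odd]. Integrating term-by-term (or equivalently evaluating the antiderivative F(x) = -3*x^4/4 + 4*x^3/3 + 7*x^2/2 - 6*x at the endpoints):
  F(1) − F(−1) = -23/12 − (89/12) = -28/3.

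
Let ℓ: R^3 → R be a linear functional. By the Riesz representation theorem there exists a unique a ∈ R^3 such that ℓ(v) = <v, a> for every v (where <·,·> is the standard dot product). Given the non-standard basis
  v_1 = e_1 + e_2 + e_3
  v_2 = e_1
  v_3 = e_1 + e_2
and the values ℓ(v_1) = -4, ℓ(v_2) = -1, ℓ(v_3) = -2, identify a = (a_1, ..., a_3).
a = (-1, -1, -2)

Write a = (a_1, ..., a_3) in the standard basis. For each basis vector v_i, ℓ(v_i) = <v_i, a> is a linear equation in the a_j's. Collect the n equations into a matrix system V a = ℓ, where row i of V is v_i (expressed in the standard basis). Since V is invertible (lower-triangular with 1s on the diagonal, up to permutation), solve by back-substitution:
  V =
[[1, 1, 1],
 [1, 0, 0],
 [1, 1, 0]]
  V a = (-4, -1, -2)
Solving gives a = (-1, -1, -2).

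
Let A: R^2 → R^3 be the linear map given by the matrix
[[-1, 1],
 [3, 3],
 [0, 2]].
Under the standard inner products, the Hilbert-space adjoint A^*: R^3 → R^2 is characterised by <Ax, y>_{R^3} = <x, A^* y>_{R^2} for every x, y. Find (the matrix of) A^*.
A^* = A^T =
[[-1, 3, 0],
 [1, 3, 2]]

For real matrices with standard dot products, the defining identity <Ax, y> = <x, A^* y> gives (Ax)^T y = x^T (A^*) y, i.e. x^T A^T y = x^T (A^*) y. Since this holds for all x, y, we must have A^* = A^T. Therefore
A^* =
[[-1, 3, 0],
 [1, 3, 2]].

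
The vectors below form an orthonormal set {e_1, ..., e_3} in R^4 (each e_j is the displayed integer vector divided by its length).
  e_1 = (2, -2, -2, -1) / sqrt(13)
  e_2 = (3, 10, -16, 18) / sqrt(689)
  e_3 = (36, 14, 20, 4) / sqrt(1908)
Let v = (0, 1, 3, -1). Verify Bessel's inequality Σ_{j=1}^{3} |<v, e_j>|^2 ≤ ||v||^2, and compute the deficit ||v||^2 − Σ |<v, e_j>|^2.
Σ |<v, e_j>|^2 = 98/9; ||v||^2 = 11; deficit = 1/9

Write each e_j = u_j / sqrt(<u_j, u_j>) where u_j is the displayed integer vector. Then <v, e_j> = <v, u_j> / sqrt(<u_j, u_j>), so |<v, e_j>|^2 = <v, u_j>^2 / <u_j, u_j>.
Coefficients: <v, e_1> = -7/sqrt(13), <v, e_2> = -56/sqrt(689), <v, e_3> = 70/sqrt(1908).
Square and sum: Σ |<v, e_j>|^2 = 98/9.
Compute ||v||^2 = v·v = 11.
Deficit = 11 − 98/9 = 1/9 ≥ 0, confirming Bessel's inequality. (The deficit equals ||v − Σ <v,e_j> e_j||^2, the squared distance from v to span{e_j}.)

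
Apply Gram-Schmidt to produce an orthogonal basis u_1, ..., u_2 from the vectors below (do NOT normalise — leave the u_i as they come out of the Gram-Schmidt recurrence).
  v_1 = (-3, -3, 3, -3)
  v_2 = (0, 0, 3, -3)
Orthogonal basis:
  u_1 = (-3, -3, 3, -3)
  u_2 = (3/2, 3/2, 3/2, -3/2)

Apply the Gram-Schmidt recurrence
  u_1 = v_1
  u_i = v_i − Σ_{j<i} ((v_i · u_j) / (u_j · u_j)) · u_j.

Step by step this gives:
  u_1 = (-3, -3, 3, -3)
  u_2 = (3/2, 3/2, 3/2, -3/2)

Orthogonality check:
  u_2 · u_1 = 0 (should be 0)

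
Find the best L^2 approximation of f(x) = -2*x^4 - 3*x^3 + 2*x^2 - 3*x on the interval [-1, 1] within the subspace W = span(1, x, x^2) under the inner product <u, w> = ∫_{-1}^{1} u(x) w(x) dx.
g(x) = 2*x^2/7 - 24*x/5 + 6/35

The best approximation g ∈ W is the orthogonal projection of f onto W. Writing g = a_0 + a_1 x + a_2 x^2, the coefficients solve the normal equations G · a = b where
  G_{ij} = <φ_i, φ_j> and b_i = <f, φ_i>, with φ_0 = 1, φ_1 = x, φ_2 = x^2.
G =
  [2, 0, 2/3]
  [0, 2/3, 0]
  [2/3, 0, 2/5],
b = (8/15, -16/5, 8/35).
Solving gives a_0 = 6/35, a_1 = -24/5, a_2 = 2/7, so
  g(x) = 2*x^2/7 - 24*x/5 + 6/35.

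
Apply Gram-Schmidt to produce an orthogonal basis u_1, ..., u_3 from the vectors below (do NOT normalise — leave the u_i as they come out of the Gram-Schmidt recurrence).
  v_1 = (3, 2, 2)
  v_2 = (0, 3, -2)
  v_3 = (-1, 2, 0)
Orthogonal basis:
  u_1 = (3, 2, 2)
  u_2 = (-6/17, 47/17, -38/17)
  u_3 = (-220/217, 132/217, 198/217)

Apply the Gram-Schmidt recurrence
  u_1 = v_1
  u_i = v_i − Σ_{j<i} ((v_i · u_j) / (u_j · u_j)) · u_j.

Step by step this gives:
  u_1 = (3, 2, 2)
  u_2 = (-6/17, 47/17, -38/17)
  u_3 = (-220/217, 132/217, 198/217)

Orthogonality check:
  u_2 · u_1 = 0 (should be 0)
  u_3 · u_1 = 0 (should be 0)
  u_3 · u_2 = 0 (should be 0)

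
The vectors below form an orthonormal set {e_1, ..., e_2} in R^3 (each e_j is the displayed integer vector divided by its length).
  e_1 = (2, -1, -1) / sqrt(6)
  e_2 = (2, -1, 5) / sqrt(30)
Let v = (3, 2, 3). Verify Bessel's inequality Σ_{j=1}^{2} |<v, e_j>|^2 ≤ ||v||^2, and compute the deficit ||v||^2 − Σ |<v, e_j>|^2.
Σ |<v, e_j>|^2 = 61/5; ||v||^2 = 22; deficit = 49/5

Write each e_j = u_j / sqrt(<u_j, u_j>) where u_j is the displayed integer vector. Then <v, e_j> = <v, u_j> / sqrt(<u_j, u_j>), so |<v, e_j>|^2 = <v, u_j>^2 / <u_j, u_j>.
Coefficients: <v, e_1> = 1/sqrt(6), <v, e_2> = 19/sqrt(30).
Square and sum: Σ |<v, e_j>|^2 = 61/5.
Compute ||v||^2 = v·v = 22.
Deficit = 22 − 61/5 = 49/5 ≥ 0, confirming Bessel's inequality. (The deficit equals ||v − Σ <v,e_j> e_j||^2, the squared distance from v to span{e_j}.)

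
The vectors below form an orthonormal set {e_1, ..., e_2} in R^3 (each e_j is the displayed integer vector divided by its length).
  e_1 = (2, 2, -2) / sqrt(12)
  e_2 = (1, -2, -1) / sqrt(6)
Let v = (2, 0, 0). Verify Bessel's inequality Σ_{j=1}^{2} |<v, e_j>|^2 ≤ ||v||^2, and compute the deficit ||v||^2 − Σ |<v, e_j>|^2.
Σ |<v, e_j>|^2 = 2; ||v||^2 = 4; deficit = 2

Write each e_j = u_j / sqrt(<u_j, u_j>) where u_j is the displayed integer vector. Then <v, e_j> = <v, u_j> / sqrt(<u_j, u_j>), so |<v, e_j>|^2 = <v, u_j>^2 / <u_j, u_j>.
Coefficients: <v, e_1> = 4/sqrt(12), <v, e_2> = 2/sqrt(6).
Square and sum: Σ |<v, e_j>|^2 = 2.
Compute ||v||^2 = v·v = 4.
Deficit = 4 − 2 = 2 ≥ 0, confirming Bessel's inequality. (The deficit equals ||v − Σ <v,e_j> e_j||^2, the squared distance from v to span{e_j}.)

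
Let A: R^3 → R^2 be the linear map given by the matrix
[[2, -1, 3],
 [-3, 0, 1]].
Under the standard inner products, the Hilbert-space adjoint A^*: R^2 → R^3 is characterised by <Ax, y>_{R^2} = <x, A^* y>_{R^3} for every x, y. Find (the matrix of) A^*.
A^* = A^T =
[[2, -3],
 [-1, 0],
 [3, 1]]

For real matrices with standard dot products, the defining identity <Ax, y> = <x, A^* y> gives (Ax)^T y = x^T (A^*) y, i.e. x^T A^T y = x^T (A^*) y. Since this holds for all x, y, we must have A^* = A^T. Therefore
A^* =
[[2, -3],
 [-1, 0],
 [3, 1]].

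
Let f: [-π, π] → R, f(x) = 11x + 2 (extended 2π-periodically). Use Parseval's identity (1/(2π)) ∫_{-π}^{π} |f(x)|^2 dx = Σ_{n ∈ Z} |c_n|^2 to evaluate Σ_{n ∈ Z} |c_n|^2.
Σ |c_n|^2 = 121π^2/3 + 4

Expand and integrate term by term over [-π, π]:
  ∫ (11x)^2 dx = 121·(2π^3/3); ∫ 2·11·(2)·x dx = 0 (odd integrand); ∫ 2^2 dx = 4·2π.
So (1/(2π)) ∫_{-π}^{π} (11x + 2)^2 dx = 121π^2/3 + 4 = 121π^2/3 + 4.
Parseval ⇒ Σ |c_n|^2 = 121π^2/3 + 4.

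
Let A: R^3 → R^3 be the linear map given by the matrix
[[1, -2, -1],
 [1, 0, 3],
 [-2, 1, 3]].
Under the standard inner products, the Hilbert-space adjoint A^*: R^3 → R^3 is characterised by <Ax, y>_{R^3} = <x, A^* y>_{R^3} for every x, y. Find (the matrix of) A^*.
A^* = A^T =
[[1, 1, -2],
 [-2, 0, 1],
 [-1, 3, 3]]

For real matrices with standard dot products, the defining identity <Ax, y> = <x, A^* y> gives (Ax)^T y = x^T (A^*) y, i.e. x^T A^T y = x^T (A^*) y. Since this holds for all x, y, we must have A^* = A^T. Therefore
A^* =
[[1, 1, -2],
 [-2, 0, 1],
 [-1, 3, 3]].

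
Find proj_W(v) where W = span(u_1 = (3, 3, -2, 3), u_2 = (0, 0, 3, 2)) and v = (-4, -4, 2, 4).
proj_W(v) = (-48/31, -48/31, 1718/403, 244/403)

Set up U = [u_1 | ... | u_2] ∈ R^(4×2). The projector onto W = col(U) is P = U (U^T U)^(-1) U^T.
Compute U^T U =
  [31, 0]
  [0, 13],
and U^T v = (-16, 14).
Solve U^T U · c = U^T v for the coefficients: c = (-16/31, 14/13). The projection is proj_W(v) = U c.
Check: (v - proj_W(v)) · u_1 = 0  (should be 0).
Check: (v - proj_W(v)) · u_2 = 0  (should be 0).
Result: proj_W(v) = (-48/31, -48/31, 1718/403, 244/403).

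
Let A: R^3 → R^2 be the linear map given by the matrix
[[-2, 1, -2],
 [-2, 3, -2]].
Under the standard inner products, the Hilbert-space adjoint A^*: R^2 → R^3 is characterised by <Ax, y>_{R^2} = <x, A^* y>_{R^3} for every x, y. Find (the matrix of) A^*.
A^* = A^T =
[[-2, -2],
 [1, 3],
 [-2, -2]]

For real matrices with standard dot products, the defining identity <Ax, y> = <x, A^* y> gives (Ax)^T y = x^T (A^*) y, i.e. x^T A^T y = x^T (A^*) y. Since this holds for all x, y, we must have A^* = A^T. Therefore
A^* =
[[-2, -2],
 [1, 3],
 [-2, -2]].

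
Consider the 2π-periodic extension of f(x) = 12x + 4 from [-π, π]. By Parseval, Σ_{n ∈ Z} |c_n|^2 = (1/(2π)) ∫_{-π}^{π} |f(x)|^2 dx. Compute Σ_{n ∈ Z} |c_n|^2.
Σ |c_n|^2 = 48π^2 + 16

Expand and integrate term by term over [-π, π]:
  ∫ (12x)^2 dx = 144·(2π^3/3); ∫ 2·12·(4)·x dx = 0 (odd integrand); ∫ 4^2 dx = 16·2π.
So (1/(2π)) ∫_{-π}^{π} (12x + 4)^2 dx = 144π^2/3 + 16 = 48π^2 + 16.
Parseval ⇒ Σ |c_n|^2 = 48π^2 + 16.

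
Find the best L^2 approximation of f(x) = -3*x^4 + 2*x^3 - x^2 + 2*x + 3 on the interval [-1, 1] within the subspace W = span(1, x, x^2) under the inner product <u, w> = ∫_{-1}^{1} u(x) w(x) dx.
g(x) = -25*x^2/7 + 16*x/5 + 114/35

The best approximation g ∈ W is the orthogonal projection of f onto W. Writing g = a_0 + a_1 x + a_2 x^2, the coefficients solve the normal equations G · a = b where
  G_{ij} = <φ_i, φ_j> and b_i = <f, φ_i>, with φ_0 = 1, φ_1 = x, φ_2 = x^2.
G =
  [2, 0, 2/3]
  [0, 2/3, 0]
  [2/3, 0, 2/5],
b = (62/15, 32/15, 26/35).
Solving gives a_0 = 114/35, a_1 = 16/5, a_2 = -25/7, so
  g(x) = -25*x^2/7 + 16*x/5 + 114/35.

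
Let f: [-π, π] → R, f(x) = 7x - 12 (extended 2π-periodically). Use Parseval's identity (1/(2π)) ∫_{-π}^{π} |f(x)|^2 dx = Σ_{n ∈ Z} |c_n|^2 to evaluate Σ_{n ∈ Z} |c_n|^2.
Σ |c_n|^2 = 49π^2/3 + 144

Expand and integrate term by term over [-π, π]:
  ∫ (7x)^2 dx = 49·(2π^3/3); ∫ 2·7·(-12)·x dx = 0 (odd integrand); ∫ (-12)^2 dx = 144·2π.
So (1/(2π)) ∫_{-π}^{π} (7x - 12)^2 dx = 49π^2/3 + 144 = 49π^2/3 + 144.
Parseval ⇒ Σ |c_n|^2 = 49π^2/3 + 144.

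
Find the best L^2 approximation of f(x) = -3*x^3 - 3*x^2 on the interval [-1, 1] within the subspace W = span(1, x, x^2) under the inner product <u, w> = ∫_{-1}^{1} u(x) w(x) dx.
g(x) = -3*x^2 - 9*x/5

The best approximation g ∈ W is the orthogonal projection of f onto W. Writing g = a_0 + a_1 x + a_2 x^2, the coefficients solve the normal equations G · a = b where
  G_{ij} = <φ_i, φ_j> and b_i = <f, φ_i>, with φ_0 = 1, φ_1 = x, φ_2 = x^2.
G =
  [2, 0, 2/3]
  [0, 2/3, 0]
  [2/3, 0, 2/5],
b = (-2, -6/5, -6/5).
Solving gives a_0 = 0, a_1 = -9/5, a_2 = -3, so
  g(x) = -3*x^2 - 9*x/5.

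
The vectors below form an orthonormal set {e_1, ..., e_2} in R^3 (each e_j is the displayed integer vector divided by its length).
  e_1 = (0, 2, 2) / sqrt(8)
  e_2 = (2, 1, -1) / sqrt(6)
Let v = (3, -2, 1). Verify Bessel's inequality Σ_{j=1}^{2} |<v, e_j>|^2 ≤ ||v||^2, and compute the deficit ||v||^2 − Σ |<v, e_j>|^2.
Σ |<v, e_j>|^2 = 2; ||v||^2 = 14; deficit = 12

Write each e_j = u_j / sqrt(<u_j, u_j>) where u_j is the displayed integer vector. Then <v, e_j> = <v, u_j> / sqrt(<u_j, u_j>), so |<v, e_j>|^2 = <v, u_j>^2 / <u_j, u_j>.
Coefficients: <v, e_1> = -2/sqrt(8), <v, e_2> = 3/sqrt(6).
Square and sum: Σ |<v, e_j>|^2 = 2.
Compute ||v||^2 = v·v = 14.
Deficit = 14 − 2 = 12 ≥ 0, confirming Bessel's inequality. (The deficit equals ||v − Σ <v,e_j> e_j||^2, the squared distance from v to span{e_j}.)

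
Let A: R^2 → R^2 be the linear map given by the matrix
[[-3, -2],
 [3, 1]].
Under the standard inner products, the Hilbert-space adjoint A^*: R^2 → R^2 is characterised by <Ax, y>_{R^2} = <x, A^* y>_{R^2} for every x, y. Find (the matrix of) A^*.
A^* = A^T =
[[-3, 3],
 [-2, 1]]

For real matrices with standard dot products, the defining identity <Ax, y> = <x, A^* y> gives (Ax)^T y = x^T (A^*) y, i.e. x^T A^T y = x^T (A^*) y. Since this holds for all x, y, we must have A^* = A^T. Therefore
A^* =
[[-3, 3],
 [-2, 1]].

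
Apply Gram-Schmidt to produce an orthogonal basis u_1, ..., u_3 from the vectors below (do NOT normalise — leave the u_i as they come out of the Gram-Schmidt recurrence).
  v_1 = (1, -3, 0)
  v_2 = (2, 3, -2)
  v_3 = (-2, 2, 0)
Orthogonal basis:
  u_1 = (1, -3, 0)
  u_2 = (27/10, 9/10, -2)
  u_3 = (-48/121, -16/121, -72/121)

Apply the Gram-Schmidt recurrence
  u_1 = v_1
  u_i = v_i − Σ_{j<i} ((v_i · u_j) / (u_j · u_j)) · u_j.

Step by step this gives:
  u_1 = (1, -3, 0)
  u_2 = (27/10, 9/10, -2)
  u_3 = (-48/121, -16/121, -72/121)

Orthogonality check:
  u_2 · u_1 = 0 (should be 0)
  u_3 · u_1 = 0 (should be 0)
  u_3 · u_2 = 0 (should be 0)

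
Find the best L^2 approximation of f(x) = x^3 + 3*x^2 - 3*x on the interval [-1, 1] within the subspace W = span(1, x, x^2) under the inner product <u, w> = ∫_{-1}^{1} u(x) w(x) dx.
g(x) = 3*x^2 - 12*x/5

The best approximation g ∈ W is the orthogonal projection of f onto W. Writing g = a_0 + a_1 x + a_2 x^2, the coefficients solve the normal equations G · a = b where
  G_{ij} = <φ_i, φ_j> and b_i = <f, φ_i>, with φ_0 = 1, φ_1 = x, φ_2 = x^2.
G =
  [2, 0, 2/3]
  [0, 2/3, 0]
  [2/3, 0, 2/5],
b = (2, -8/5, 6/5).
Solving gives a_0 = 0, a_1 = -12/5, a_2 = 3, so
  g(x) = 3*x^2 - 12*x/5.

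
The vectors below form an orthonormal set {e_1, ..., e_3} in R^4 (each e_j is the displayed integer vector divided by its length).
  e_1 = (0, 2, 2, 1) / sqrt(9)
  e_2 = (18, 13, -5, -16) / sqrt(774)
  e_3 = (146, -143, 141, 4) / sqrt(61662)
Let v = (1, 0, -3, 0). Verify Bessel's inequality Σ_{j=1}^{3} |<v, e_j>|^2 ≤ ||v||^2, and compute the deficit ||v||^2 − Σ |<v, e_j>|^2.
Σ |<v, e_j>|^2 = 4769/717; ||v||^2 = 10; deficit = 2401/717

Write each e_j = u_j / sqrt(<u_j, u_j>) where u_j is the displayed integer vector. Then <v, e_j> = <v, u_j> / sqrt(<u_j, u_j>), so |<v, e_j>|^2 = <v, u_j>^2 / <u_j, u_j>.
Coefficients: <v, e_1> = -6/sqrt(9), <v, e_2> = 33/sqrt(774), <v, e_3> = -277/sqrt(61662).
Square and sum: Σ |<v, e_j>|^2 = 4769/717.
Compute ||v||^2 = v·v = 10.
Deficit = 10 − 4769/717 = 2401/717 ≥ 0, confirming Bessel's inequality. (The deficit equals ||v − Σ <v,e_j> e_j||^2, the squared distance from v to span{e_j}.)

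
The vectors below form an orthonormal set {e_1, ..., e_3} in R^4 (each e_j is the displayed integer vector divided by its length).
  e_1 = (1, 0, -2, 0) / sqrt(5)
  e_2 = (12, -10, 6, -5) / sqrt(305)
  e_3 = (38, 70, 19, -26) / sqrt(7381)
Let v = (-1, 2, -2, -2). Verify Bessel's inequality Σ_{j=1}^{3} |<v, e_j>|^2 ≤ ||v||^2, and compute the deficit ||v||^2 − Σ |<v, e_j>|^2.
Σ |<v, e_j>|^2 = 897/121; ||v||^2 = 13; deficit = 676/121

Write each e_j = u_j / sqrt(<u_j, u_j>) where u_j is the displayed integer vector. Then <v, e_j> = <v, u_j> / sqrt(<u_j, u_j>), so |<v, e_j>|^2 = <v, u_j>^2 / <u_j, u_j>.
Coefficients: <v, e_1> = 3/sqrt(5), <v, e_2> = -34/sqrt(305), <v, e_3> = 116/sqrt(7381).
Square and sum: Σ |<v, e_j>|^2 = 897/121.
Compute ||v||^2 = v·v = 13.
Deficit = 13 − 897/121 = 676/121 ≥ 0, confirming Bessel's inequality. (The deficit equals ||v − Σ <v,e_j> e_j||^2, the squared distance from v to span{e_j}.)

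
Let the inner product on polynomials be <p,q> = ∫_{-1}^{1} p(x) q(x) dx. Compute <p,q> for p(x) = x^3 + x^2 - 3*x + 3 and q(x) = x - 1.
<p,q> = -124/15

Expand the product: p(x)·q(x) = x^4 - 4*x^2 + 6*x - 3.
∫_{-1}^{1} of each monomial x^k gives [2/(k+1) if k even, 0 if k odd]. Integrating term-by-term (or equivalently evaluating the antiderivative F(x) = x^5/5 - 4*x^3/3 + 3*x^2 - 3*x at the endpoints):
  F(1) − F(−1) = -17/15 − (107/15) = -124/15.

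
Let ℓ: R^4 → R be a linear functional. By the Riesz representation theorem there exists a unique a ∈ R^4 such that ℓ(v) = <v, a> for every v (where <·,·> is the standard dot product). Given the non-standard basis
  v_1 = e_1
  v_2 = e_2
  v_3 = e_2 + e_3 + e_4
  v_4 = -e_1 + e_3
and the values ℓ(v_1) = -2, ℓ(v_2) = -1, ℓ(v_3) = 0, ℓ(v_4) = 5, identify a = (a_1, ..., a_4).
a = (-2, -1, 3, -2)

Write a = (a_1, ..., a_4) in the standard basis. For each basis vector v_i, ℓ(v_i) = <v_i, a> is a linear equation in the a_j's. Collect the n equations into a matrix system V a = ℓ, where row i of V is v_i (expressed in the standard basis). Since V is invertible (lower-triangular with 1s on the diagonal, up to permutation), solve by back-substitution:
  V =
[[1, 0, 0, 0],
 [0, 1, 0, 0],
 [0, 1, 1, 1],
 [-1, 0, 1, 0]]
  V a = (-2, -1, 0, 5)
Solving gives a = (-2, -1, 3, -2).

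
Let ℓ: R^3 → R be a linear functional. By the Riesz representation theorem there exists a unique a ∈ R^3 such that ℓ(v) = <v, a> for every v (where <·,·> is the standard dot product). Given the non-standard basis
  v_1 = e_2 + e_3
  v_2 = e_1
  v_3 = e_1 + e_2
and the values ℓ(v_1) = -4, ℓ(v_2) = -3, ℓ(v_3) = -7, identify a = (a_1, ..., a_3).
a = (-3, -4, 0)

Write a = (a_1, ..., a_3) in the standard basis. For each basis vector v_i, ℓ(v_i) = <v_i, a> is a linear equation in the a_j's. Collect the n equations into a matrix system V a = ℓ, where row i of V is v_i (expressed in the standard basis). Since V is invertible (lower-triangular with 1s on the diagonal, up to permutation), solve by back-substitution:
  V =
[[0, 1, 1],
 [1, 0, 0],
 [1, 1, 0]]
  V a = (-4, -3, -7)
Solving gives a = (-3, -4, 0).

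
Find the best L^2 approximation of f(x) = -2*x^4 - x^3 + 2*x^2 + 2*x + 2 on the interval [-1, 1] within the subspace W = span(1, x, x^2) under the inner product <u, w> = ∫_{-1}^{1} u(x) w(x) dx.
g(x) = 2*x^2/7 + 7*x/5 + 76/35

The best approximation g ∈ W is the orthogonal projection of f onto W. Writing g = a_0 + a_1 x + a_2 x^2, the coefficients solve the normal equations G · a = b where
  G_{ij} = <φ_i, φ_j> and b_i = <f, φ_i>, with φ_0 = 1, φ_1 = x, φ_2 = x^2.
G =
  [2, 0, 2/3]
  [0, 2/3, 0]
  [2/3, 0, 2/5],
b = (68/15, 14/15, 164/105).
Solving gives a_0 = 76/35, a_1 = 7/5, a_2 = 2/7, so
  g(x) = 2*x^2/7 + 7*x/5 + 76/35.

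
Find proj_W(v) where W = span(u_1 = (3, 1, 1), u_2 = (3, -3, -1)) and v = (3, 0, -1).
proj_W(v) = (129/46, -27/46, 4/23)

Set up U = [u_1 | ... | u_2] ∈ R^(3×2). The projector onto W = col(U) is P = U (U^T U)^(-1) U^T.
Compute U^T U =
  [11, 5]
  [5, 19],
and U^T v = (8, 10).
Solve U^T U · c = U^T v for the coefficients: c = (51/92, 35/92). The projection is proj_W(v) = U c.
Check: (v - proj_W(v)) · u_1 = 0  (should be 0).
Check: (v - proj_W(v)) · u_2 = 0  (should be 0).
Result: proj_W(v) = (129/46, -27/46, 4/23).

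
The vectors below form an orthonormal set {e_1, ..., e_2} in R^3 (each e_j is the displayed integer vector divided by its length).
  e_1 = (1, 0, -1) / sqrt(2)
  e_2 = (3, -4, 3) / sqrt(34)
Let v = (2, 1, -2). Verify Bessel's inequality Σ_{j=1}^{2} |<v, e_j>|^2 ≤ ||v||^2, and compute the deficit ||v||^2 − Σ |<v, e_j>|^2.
Σ |<v, e_j>|^2 = 144/17; ||v||^2 = 9; deficit = 9/17

Write each e_j = u_j / sqrt(<u_j, u_j>) where u_j is the displayed integer vector. Then <v, e_j> = <v, u_j> / sqrt(<u_j, u_j>), so |<v, e_j>|^2 = <v, u_j>^2 / <u_j, u_j>.
Coefficients: <v, e_1> = 4/sqrt(2), <v, e_2> = -4/sqrt(34).
Square and sum: Σ |<v, e_j>|^2 = 144/17.
Compute ||v||^2 = v·v = 9.
Deficit = 9 − 144/17 = 9/17 ≥ 0, confirming Bessel's inequality. (The deficit equals ||v − Σ <v,e_j> e_j||^2, the squared distance from v to span{e_j}.)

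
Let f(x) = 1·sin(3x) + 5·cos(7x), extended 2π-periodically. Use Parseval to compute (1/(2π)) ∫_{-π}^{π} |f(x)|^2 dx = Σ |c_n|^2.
Σ |c_n|^2 = 13

Expand |f|^2 and use orthogonality of {sin(nx), cos(mx)} on [-π, π]:
  ∫_{-π}^{π} sin(nx)^2 dx = π, ∫ cos(mx)^2 dx = π, and cross terms integrate to 0.
So ∫_{-π}^{π} f(x)^2 dx = 1^2 · π + 5^2 · π = (1 + 25)π.
Divide by 2π: (1 + 25)/2 = 13.
By Parseval, this equals Σ |c_n|^2.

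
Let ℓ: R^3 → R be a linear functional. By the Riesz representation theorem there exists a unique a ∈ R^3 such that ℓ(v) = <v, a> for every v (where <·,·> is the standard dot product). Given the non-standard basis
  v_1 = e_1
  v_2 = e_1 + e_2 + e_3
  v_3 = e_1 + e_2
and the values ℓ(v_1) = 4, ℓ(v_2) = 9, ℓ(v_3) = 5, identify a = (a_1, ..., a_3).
a = (4, 1, 4)

Write a = (a_1, ..., a_3) in the standard basis. For each basis vector v_i, ℓ(v_i) = <v_i, a> is a linear equation in the a_j's. Collect the n equations into a matrix system V a = ℓ, where row i of V is v_i (expressed in the standard basis). Since V is invertible (lower-triangular with 1s on the diagonal, up to permutation), solve by back-substitution:
  V =
[[1, 0, 0],
 [1, 1, 1],
 [1, 1, 0]]
  V a = (4, 9, 5)
Solving gives a = (4, 1, 4).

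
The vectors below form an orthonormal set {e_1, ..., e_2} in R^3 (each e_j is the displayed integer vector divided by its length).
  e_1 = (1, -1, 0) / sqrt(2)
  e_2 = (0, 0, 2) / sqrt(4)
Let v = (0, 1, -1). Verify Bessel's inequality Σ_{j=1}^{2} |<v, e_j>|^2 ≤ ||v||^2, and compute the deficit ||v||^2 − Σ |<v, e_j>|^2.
Σ |<v, e_j>|^2 = 3/2; ||v||^2 = 2; deficit = 1/2

Write each e_j = u_j / sqrt(<u_j, u_j>) where u_j is the displayed integer vector. Then <v, e_j> = <v, u_j> / sqrt(<u_j, u_j>), so |<v, e_j>|^2 = <v, u_j>^2 / <u_j, u_j>.
Coefficients: <v, e_1> = -1/sqrt(2), <v, e_2> = -2/sqrt(4).
Square and sum: Σ |<v, e_j>|^2 = 3/2.
Compute ||v||^2 = v·v = 2.
Deficit = 2 − 3/2 = 1/2 ≥ 0, confirming Bessel's inequality. (The deficit equals ||v − Σ <v,e_j> e_j||^2, the squared distance from v to span{e_j}.)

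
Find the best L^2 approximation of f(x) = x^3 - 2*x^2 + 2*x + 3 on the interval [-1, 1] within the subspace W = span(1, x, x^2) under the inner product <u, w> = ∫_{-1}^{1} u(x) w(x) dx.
g(x) = -2*x^2 + 13*x/5 + 3

The best approximation g ∈ W is the orthogonal projection of f onto W. Writing g = a_0 + a_1 x + a_2 x^2, the coefficients solve the normal equations G · a = b where
  G_{ij} = <φ_i, φ_j> and b_i = <f, φ_i>, with φ_0 = 1, φ_1 = x, φ_2 = x^2.
G =
  [2, 0, 2/3]
  [0, 2/3, 0]
  [2/3, 0, 2/5],
b = (14/3, 26/15, 6/5).
Solving gives a_0 = 3, a_1 = 13/5, a_2 = -2, so
  g(x) = -2*x^2 + 13*x/5 + 3.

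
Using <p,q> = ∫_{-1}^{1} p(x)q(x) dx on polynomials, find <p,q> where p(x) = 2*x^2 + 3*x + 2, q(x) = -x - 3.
<p,q> = -18

Expand the product: p(x)·q(x) = -2*x^3 - 9*x^2 - 11*x - 6.
∫_{-1}^{1} of each monomial x^k gives [2/(k+1) if k even, 0 if k odd]. Integrating term-by-term (or equivalently evaluating the antiderivative F(x) = -x^4/2 - 3*x^3 - 11*x^2/2 - 6*x at the endpoints):
  F(1) − F(−1) = -15 − (3) = -18.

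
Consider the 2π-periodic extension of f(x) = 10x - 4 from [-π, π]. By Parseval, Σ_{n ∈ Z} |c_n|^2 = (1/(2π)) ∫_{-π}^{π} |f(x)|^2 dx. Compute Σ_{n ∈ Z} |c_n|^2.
Σ |c_n|^2 = 100π^2/3 + 16

Expand and integrate term by term over [-π, π]:
  ∫ (10x)^2 dx = 100·(2π^3/3); ∫ 2·10·(-4)·x dx = 0 (odd integrand); ∫ (-4)^2 dx = 16·2π.
So (1/(2π)) ∫_{-π}^{π} (10x - 4)^2 dx = 100π^2/3 + 16 = 100π^2/3 + 16.
Parseval ⇒ Σ |c_n|^2 = 100π^2/3 + 16.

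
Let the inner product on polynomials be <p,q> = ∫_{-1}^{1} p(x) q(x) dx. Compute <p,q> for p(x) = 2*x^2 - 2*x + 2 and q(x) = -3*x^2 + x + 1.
<p,q> = -12/5

Expand the product: p(x)·q(x) = -6*x^4 + 8*x^3 - 6*x^2 + 2.
∫_{-1}^{1} of each monomial x^k gives [2/(k+1) if k even, 0 if k odd]. Integrating term-by-term (or equivalently evaluating the antiderivative F(x) = -6*x^5/5 + 2*x^4 - 2*x^3 + 2*x at the endpoints):
  F(1) − F(−1) = 4/5 − (16/5) = -12/5.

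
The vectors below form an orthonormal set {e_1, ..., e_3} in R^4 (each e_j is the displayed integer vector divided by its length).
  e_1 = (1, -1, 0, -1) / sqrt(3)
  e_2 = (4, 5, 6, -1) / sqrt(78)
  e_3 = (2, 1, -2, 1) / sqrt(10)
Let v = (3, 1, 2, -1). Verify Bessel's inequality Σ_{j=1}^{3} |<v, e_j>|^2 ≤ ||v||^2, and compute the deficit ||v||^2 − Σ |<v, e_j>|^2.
Σ |<v, e_j>|^2 = 971/65; ||v||^2 = 15; deficit = 4/65

Write each e_j = u_j / sqrt(<u_j, u_j>) where u_j is the displayed integer vector. Then <v, e_j> = <v, u_j> / sqrt(<u_j, u_j>), so |<v, e_j>|^2 = <v, u_j>^2 / <u_j, u_j>.
Coefficients: <v, e_1> = 3/sqrt(3), <v, e_2> = 30/sqrt(78), <v, e_3> = 2/sqrt(10).
Square and sum: Σ |<v, e_j>|^2 = 971/65.
Compute ||v||^2 = v·v = 15.
Deficit = 15 − 971/65 = 4/65 ≥ 0, confirming Bessel's inequality. (The deficit equals ||v − Σ <v,e_j> e_j||^2, the squared distance from v to span{e_j}.)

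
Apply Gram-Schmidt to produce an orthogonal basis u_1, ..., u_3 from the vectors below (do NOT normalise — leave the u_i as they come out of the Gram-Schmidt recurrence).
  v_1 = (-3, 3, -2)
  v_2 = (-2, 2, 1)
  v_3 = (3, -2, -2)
Orthogonal basis:
  u_1 = (-3, 3, -2)
  u_2 = (-7/11, 7/11, 21/11)
  u_3 = (1/2, 1/2, 0)

Apply the Gram-Schmidt recurrence
  u_1 = v_1
  u_i = v_i − Σ_{j<i} ((v_i · u_j) / (u_j · u_j)) · u_j.

Step by step this gives:
  u_1 = (-3, 3, -2)
  u_2 = (-7/11, 7/11, 21/11)
  u_3 = (1/2, 1/2, 0)

Orthogonality check:
  u_2 · u_1 = 0 (should be 0)
  u_3 · u_1 = 0 (should be 0)
  u_3 · u_2 = 0 (should be 0)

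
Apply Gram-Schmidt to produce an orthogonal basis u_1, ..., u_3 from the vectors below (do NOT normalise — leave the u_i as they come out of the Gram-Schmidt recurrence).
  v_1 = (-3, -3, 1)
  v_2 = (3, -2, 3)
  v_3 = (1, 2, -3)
Orthogonal basis:
  u_1 = (-3, -3, 1)
  u_2 = (3, -2, 3)
  u_3 = (98/209, -168/209, -210/209)

Apply the Gram-Schmidt recurrence
  u_1 = v_1
  u_i = v_i − Σ_{j<i} ((v_i · u_j) / (u_j · u_j)) · u_j.

Step by step this gives:
  u_1 = (-3, -3, 1)
  u_2 = (3, -2, 3)
  u_3 = (98/209, -168/209, -210/209)

Orthogonality check:
  u_2 · u_1 = 0 (should be 0)
  u_3 · u_1 = 0 (should be 0)
  u_3 · u_2 = 0 (should be 0)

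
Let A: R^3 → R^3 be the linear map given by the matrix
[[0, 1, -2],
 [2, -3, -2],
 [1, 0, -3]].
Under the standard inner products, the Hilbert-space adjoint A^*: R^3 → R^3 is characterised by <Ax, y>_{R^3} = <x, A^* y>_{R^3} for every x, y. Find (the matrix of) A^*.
A^* = A^T =
[[0, 2, 1],
 [1, -3, 0],
 [-2, -2, -3]]

For real matrices with standard dot products, the defining identity <Ax, y> = <x, A^* y> gives (Ax)^T y = x^T (A^*) y, i.e. x^T A^T y = x^T (A^*) y. Since this holds for all x, y, we must have A^* = A^T. Therefore
A^* =
[[0, 2, 1],
 [1, -3, 0],
 [-2, -2, -3]].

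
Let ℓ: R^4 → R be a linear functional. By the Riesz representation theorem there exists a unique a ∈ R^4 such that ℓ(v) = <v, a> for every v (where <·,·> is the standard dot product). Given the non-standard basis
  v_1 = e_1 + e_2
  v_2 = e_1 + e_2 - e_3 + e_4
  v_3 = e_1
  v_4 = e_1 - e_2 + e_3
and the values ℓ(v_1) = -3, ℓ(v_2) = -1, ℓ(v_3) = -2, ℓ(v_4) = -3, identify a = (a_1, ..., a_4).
a = (-2, -1, -2, 0)

Write a = (a_1, ..., a_4) in the standard basis. For each basis vector v_i, ℓ(v_i) = <v_i, a> is a linear equation in the a_j's. Collect the n equations into a matrix system V a = ℓ, where row i of V is v_i (expressed in the standard basis). Since V is invertible (lower-triangular with 1s on the diagonal, up to permutation), solve by back-substitution:
  V =
[[1, 1, 0, 0],
 [1, 1, -1, 1],
 [1, 0, 0, 0],
 [1, -1, 1, 0]]
  V a = (-3, -1, -2, -3)
Solving gives a = (-2, -1, -2, 0).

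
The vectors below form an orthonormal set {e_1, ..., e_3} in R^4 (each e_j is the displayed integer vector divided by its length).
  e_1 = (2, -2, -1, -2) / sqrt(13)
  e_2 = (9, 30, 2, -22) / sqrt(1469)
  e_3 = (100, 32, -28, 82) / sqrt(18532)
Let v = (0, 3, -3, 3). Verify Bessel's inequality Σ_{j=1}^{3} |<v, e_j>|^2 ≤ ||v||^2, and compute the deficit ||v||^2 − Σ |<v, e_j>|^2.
Σ |<v, e_j>|^2 = 666/41; ||v||^2 = 27; deficit = 441/41

Write each e_j = u_j / sqrt(<u_j, u_j>) where u_j is the displayed integer vector. Then <v, e_j> = <v, u_j> / sqrt(<u_j, u_j>), so |<v, e_j>|^2 = <v, u_j>^2 / <u_j, u_j>.
Coefficients: <v, e_1> = -9/sqrt(13), <v, e_2> = 18/sqrt(1469), <v, e_3> = 426/sqrt(18532).
Square and sum: Σ |<v, e_j>|^2 = 666/41.
Compute ||v||^2 = v·v = 27.
Deficit = 27 − 666/41 = 441/41 ≥ 0, confirming Bessel's inequality. (The deficit equals ||v − Σ <v,e_j> e_j||^2, the squared distance from v to span{e_j}.)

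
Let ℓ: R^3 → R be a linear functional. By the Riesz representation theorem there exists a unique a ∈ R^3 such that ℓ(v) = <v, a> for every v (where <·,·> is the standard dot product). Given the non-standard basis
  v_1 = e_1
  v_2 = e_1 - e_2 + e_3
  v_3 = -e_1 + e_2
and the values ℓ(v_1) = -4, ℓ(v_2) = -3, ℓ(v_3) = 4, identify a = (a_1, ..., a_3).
a = (-4, 0, 1)

Write a = (a_1, ..., a_3) in the standard basis. For each basis vector v_i, ℓ(v_i) = <v_i, a> is a linear equation in the a_j's. Collect the n equations into a matrix system V a = ℓ, where row i of V is v_i (expressed in the standard basis). Since V is invertible (lower-triangular with 1s on the diagonal, up to permutation), solve by back-substitution:
  V =
[[1, 0, 0],
 [1, -1, 1],
 [-1, 1, 0]]
  V a = (-4, -3, 4)
Solving gives a = (-4, 0, 1).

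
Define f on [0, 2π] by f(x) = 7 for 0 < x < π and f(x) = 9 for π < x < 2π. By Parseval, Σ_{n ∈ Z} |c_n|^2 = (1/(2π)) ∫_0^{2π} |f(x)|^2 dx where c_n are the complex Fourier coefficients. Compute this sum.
Σ |c_n|^2 = 65

Parseval equates the L^2 energy of f (normalised by 1/(2π)) with the ℓ^2 sum of its Fourier coefficients: (1/(2π)) ∫_0^{2π} |f|^2 = Σ |c_n|^2.
Compute the left side: (1/(2π)) [∫_0^π 7^2 dx + ∫_π^{2π} 9^2 dx] = (1/(2π)) · (49π + 81π) = (49 + 81)/2 = 65.
So Σ_{n ∈ Z} |c_n|^2 = 65.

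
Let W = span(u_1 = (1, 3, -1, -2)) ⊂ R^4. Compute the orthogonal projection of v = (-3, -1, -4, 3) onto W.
proj_W(v) = (-8/15, -8/5, 8/15, 16/15)

Set up U = [u_1 | ... | u_1] ∈ R^(4×1). The projector onto W = col(U) is P = U (U^T U)^(-1) U^T.
Compute U^T U =
  [15],
and U^T v = (-8).
Solve U^T U · c = U^T v for the coefficients: c = (-8/15). The projection is proj_W(v) = U c.
Check: (v - proj_W(v)) · u_1 = 0  (should be 0).
Result: proj_W(v) = (-8/15, -8/5, 8/15, 16/15).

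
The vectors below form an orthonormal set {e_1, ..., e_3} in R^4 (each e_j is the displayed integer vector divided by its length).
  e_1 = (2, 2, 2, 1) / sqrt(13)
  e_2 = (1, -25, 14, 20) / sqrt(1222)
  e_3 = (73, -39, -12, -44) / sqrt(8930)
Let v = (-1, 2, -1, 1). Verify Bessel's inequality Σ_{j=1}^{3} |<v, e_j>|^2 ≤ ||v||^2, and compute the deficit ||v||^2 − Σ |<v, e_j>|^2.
Σ |<v, e_j>|^2 = 521/95; ||v||^2 = 7; deficit = 144/95

Write each e_j = u_j / sqrt(<u_j, u_j>) where u_j is the displayed integer vector. Then <v, e_j> = <v, u_j> / sqrt(<u_j, u_j>), so |<v, e_j>|^2 = <v, u_j>^2 / <u_j, u_j>.
Coefficients: <v, e_1> = 1/sqrt(13), <v, e_2> = -45/sqrt(1222), <v, e_3> = -183/sqrt(8930).
Square and sum: Σ |<v, e_j>|^2 = 521/95.
Compute ||v||^2 = v·v = 7.
Deficit = 7 − 521/95 = 144/95 ≥ 0, confirming Bessel's inequality. (The deficit equals ||v − Σ <v,e_j> e_j||^2, the squared distance from v to span{e_j}.)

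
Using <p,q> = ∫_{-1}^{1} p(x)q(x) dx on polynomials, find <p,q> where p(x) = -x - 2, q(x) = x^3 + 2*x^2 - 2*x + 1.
<p,q> = -86/15

Expand the product: p(x)·q(x) = -x^4 - 4*x^3 - 2*x^2 + 3*x - 2.
∫_{-1}^{1} of each monomial x^k gives [2/(k+1) if k even, 0 if k odd]. Integrating term-by-term (or equivalently evaluating the antiderivative F(x) = -x^5/5 - x^4 - 2*x^3/3 + 3*x^2/2 - 2*x at the endpoints):
  F(1) − F(−1) = -71/30 − (101/30) = -86/15.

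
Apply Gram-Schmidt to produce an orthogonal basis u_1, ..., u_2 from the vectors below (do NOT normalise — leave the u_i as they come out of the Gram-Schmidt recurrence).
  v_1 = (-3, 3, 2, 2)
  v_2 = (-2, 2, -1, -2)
Orthogonal basis:
  u_1 = (-3, 3, 2, 2)
  u_2 = (-17/13, 17/13, -19/13, -32/13)

Apply the Gram-Schmidt recurrence
  u_1 = v_1
  u_i = v_i − Σ_{j<i} ((v_i · u_j) / (u_j · u_j)) · u_j.

Step by step this gives:
  u_1 = (-3, 3, 2, 2)
  u_2 = (-17/13, 17/13, -19/13, -32/13)

Orthogonality check:
  u_2 · u_1 = 0 (should be 0)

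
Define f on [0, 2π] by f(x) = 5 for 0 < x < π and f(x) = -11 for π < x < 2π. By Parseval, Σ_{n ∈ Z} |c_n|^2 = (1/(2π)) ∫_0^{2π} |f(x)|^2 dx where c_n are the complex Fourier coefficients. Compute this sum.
Σ |c_n|^2 = 73

Parseval equates the L^2 energy of f (normalised by 1/(2π)) with the ℓ^2 sum of its Fourier coefficients: (1/(2π)) ∫_0^{2π} |f|^2 = Σ |c_n|^2.
Compute the left side: (1/(2π)) [∫_0^π 5^2 dx + ∫_π^{2π} (-11)^2 dx] = (1/(2π)) · (25π + 121π) = (25 + 121)/2 = 73.
So Σ_{n ∈ Z} |c_n|^2 = 73.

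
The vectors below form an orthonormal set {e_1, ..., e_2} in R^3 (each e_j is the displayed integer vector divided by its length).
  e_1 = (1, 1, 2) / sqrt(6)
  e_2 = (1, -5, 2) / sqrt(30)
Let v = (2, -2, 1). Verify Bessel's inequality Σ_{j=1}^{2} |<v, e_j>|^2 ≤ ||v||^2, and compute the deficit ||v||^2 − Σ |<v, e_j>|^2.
Σ |<v, e_j>|^2 = 36/5; ||v||^2 = 9; deficit = 9/5

Write each e_j = u_j / sqrt(<u_j, u_j>) where u_j is the displayed integer vector. Then <v, e_j> = <v, u_j> / sqrt(<u_j, u_j>), so |<v, e_j>|^2 = <v, u_j>^2 / <u_j, u_j>.
Coefficients: <v, e_1> = 2/sqrt(6), <v, e_2> = 14/sqrt(30).
Square and sum: Σ |<v, e_j>|^2 = 36/5.
Compute ||v||^2 = v·v = 9.
Deficit = 9 − 36/5 = 9/5 ≥ 0, confirming Bessel's inequality. (The deficit equals ||v − Σ <v,e_j> e_j||^2, the squared distance from v to span{e_j}.)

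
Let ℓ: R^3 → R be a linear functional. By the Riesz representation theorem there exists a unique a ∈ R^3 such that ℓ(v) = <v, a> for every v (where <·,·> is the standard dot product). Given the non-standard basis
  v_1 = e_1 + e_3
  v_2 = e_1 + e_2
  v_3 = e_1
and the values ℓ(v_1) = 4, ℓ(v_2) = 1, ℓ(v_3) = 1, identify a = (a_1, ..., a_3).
a = (1, 0, 3)

Write a = (a_1, ..., a_3) in the standard basis. For each basis vector v_i, ℓ(v_i) = <v_i, a> is a linear equation in the a_j's. Collect the n equations into a matrix system V a = ℓ, where row i of V is v_i (expressed in the standard basis). Since V is invertible (lower-triangular with 1s on the diagonal, up to permutation), solve by back-substitution:
  V =
[[1, 0, 1],
 [1, 1, 0],
 [1, 0, 0]]
  V a = (4, 1, 1)
Solving gives a = (1, 0, 3).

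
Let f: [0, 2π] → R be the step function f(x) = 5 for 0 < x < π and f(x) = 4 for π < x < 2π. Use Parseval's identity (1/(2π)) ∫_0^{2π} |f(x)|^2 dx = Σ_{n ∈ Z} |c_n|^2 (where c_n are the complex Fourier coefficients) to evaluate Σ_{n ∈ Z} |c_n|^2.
Σ |c_n|^2 = 41/2

Parseval equates the L^2 energy of f (normalised by 1/(2π)) with the ℓ^2 sum of its Fourier coefficients: (1/(2π)) ∫_0^{2π} |f|^2 = Σ |c_n|^2.
Compute the left side: (1/(2π)) [∫_0^π 5^2 dx + ∫_π^{2π} 4^2 dx] = (1/(2π)) · (25π + 16π) = (25 + 16)/2 = 41/2.
So Σ_{n ∈ Z} |c_n|^2 = 41/2.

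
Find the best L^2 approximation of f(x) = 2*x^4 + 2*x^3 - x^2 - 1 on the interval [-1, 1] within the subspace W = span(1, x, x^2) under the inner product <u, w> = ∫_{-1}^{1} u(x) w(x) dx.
g(x) = 5*x^2/7 + 6*x/5 - 41/35

The best approximation g ∈ W is the orthogonal projection of f onto W. Writing g = a_0 + a_1 x + a_2 x^2, the coefficients solve the normal equations G · a = b where
  G_{ij} = <φ_i, φ_j> and b_i = <f, φ_i>, with φ_0 = 1, φ_1 = x, φ_2 = x^2.
G =
  [2, 0, 2/3]
  [0, 2/3, 0]
  [2/3, 0, 2/5],
b = (-28/15, 4/5, -52/105).
Solving gives a_0 = -41/35, a_1 = 6/5, a_2 = 5/7, so
  g(x) = 5*x^2/7 + 6*x/5 - 41/35.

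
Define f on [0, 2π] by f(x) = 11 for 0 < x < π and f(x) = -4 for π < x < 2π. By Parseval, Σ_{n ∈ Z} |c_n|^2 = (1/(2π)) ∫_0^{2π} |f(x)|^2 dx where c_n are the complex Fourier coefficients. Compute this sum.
Σ |c_n|^2 = 137/2

Parseval equates the L^2 energy of f (normalised by 1/(2π)) with the ℓ^2 sum of its Fourier coefficients: (1/(2π)) ∫_0^{2π} |f|^2 = Σ |c_n|^2.
Compute the left side: (1/(2π)) [∫_0^π 11^2 dx + ∫_π^{2π} (-4)^2 dx] = (1/(2π)) · (121π + 16π) = (121 + 16)/2 = 137/2.
So Σ_{n ∈ Z} |c_n|^2 = 137/2.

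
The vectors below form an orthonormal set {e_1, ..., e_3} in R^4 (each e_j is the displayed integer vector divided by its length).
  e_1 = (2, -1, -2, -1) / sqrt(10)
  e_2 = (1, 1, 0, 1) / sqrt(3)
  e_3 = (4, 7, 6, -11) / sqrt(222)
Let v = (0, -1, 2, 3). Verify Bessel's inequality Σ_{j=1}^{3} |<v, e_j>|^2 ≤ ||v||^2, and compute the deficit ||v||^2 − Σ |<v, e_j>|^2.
Σ |<v, e_j>|^2 = 1566/185; ||v||^2 = 14; deficit = 1024/185

Write each e_j = u_j / sqrt(<u_j, u_j>) where u_j is the displayed integer vector. Then <v, e_j> = <v, u_j> / sqrt(<u_j, u_j>), so |<v, e_j>|^2 = <v, u_j>^2 / <u_j, u_j>.
Coefficients: <v, e_1> = -6/sqrt(10), <v, e_2> = 2/sqrt(3), <v, e_3> = -28/sqrt(222).
Square and sum: Σ |<v, e_j>|^2 = 1566/185.
Compute ||v||^2 = v·v = 14.
Deficit = 14 − 1566/185 = 1024/185 ≥ 0, confirming Bessel's inequality. (The deficit equals ||v − Σ <v,e_j> e_j||^2, the squared distance from v to span{e_j}.)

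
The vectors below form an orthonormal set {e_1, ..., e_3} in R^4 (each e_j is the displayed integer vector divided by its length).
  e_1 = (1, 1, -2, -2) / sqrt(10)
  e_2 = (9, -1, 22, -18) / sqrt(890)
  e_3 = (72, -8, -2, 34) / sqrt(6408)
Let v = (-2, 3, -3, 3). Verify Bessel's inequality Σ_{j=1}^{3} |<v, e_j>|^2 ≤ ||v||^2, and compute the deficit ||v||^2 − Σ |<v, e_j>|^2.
Σ |<v, e_j>|^2 = 23; ||v||^2 = 31; deficit = 8

Write each e_j = u_j / sqrt(<u_j, u_j>) where u_j is the displayed integer vector. Then <v, e_j> = <v, u_j> / sqrt(<u_j, u_j>), so |<v, e_j>|^2 = <v, u_j>^2 / <u_j, u_j>.
Coefficients: <v, e_1> = 1/sqrt(10), <v, e_2> = -141/sqrt(890), <v, e_3> = -60/sqrt(6408).
Square and sum: Σ |<v, e_j>|^2 = 23.
Compute ||v||^2 = v·v = 31.
Deficit = 31 − 23 = 8 ≥ 0, confirming Bessel's inequality. (The deficit equals ||v − Σ <v,e_j> e_j||^2, the squared distance from v to span{e_j}.)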